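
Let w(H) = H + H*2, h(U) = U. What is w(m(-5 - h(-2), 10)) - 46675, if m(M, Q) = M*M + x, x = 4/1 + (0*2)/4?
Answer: -46636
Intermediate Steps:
x = 4 (x = 4*1 + 0*(¼) = 4 + 0 = 4)
m(M, Q) = 4 + M² (m(M, Q) = M*M + 4 = M² + 4 = 4 + M²)
w(H) = 3*H (w(H) = H + 2*H = 3*H)
w(m(-5 - h(-2), 10)) - 46675 = 3*(4 + (-5 - 1*(-2))²) - 46675 = 3*(4 + (-5 + 2)²) - 46675 = 3*(4 + (-3)²) - 46675 = 3*(4 + 9) - 46675 = 3*13 - 46675 = 39 - 46675 = -46636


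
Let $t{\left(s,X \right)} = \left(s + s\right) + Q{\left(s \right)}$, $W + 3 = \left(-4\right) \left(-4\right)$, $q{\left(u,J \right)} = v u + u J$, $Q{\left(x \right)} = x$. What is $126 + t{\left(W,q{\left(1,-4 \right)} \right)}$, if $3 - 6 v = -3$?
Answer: $165$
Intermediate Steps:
$v = 1$ ($v = \frac{1}{2} - - \frac{1}{2} = \frac{1}{2} + \frac{1}{2} = 1$)
$q{\left(u,J \right)} = u + J u$ ($q{\left(u,J \right)} = 1 u + u J = u + J u$)
$W = 13$ ($W = -3 - -16 = -3 + 16 = 13$)
$t{\left(s,X \right)} = 3 s$ ($t{\left(s,X \right)} = \left(s + s\right) + s = 2 s + s = 3 s$)
$126 + t{\left(W,q{\left(1,-4 \right)} \right)} = 126 + 3 \cdot 13 = 126 + 39 = 165$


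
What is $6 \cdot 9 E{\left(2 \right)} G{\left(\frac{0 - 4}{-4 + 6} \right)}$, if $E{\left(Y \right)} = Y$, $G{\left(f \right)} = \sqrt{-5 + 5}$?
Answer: $0$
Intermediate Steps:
$G{\left(f \right)} = 0$ ($G{\left(f \right)} = \sqrt{0} = 0$)
$6 \cdot 9 E{\left(2 \right)} G{\left(\frac{0 - 4}{-4 + 6} \right)} = 6 \cdot 9 \cdot 2 \cdot 0 = 54 \cdot 2 \cdot 0 = 108 \cdot 0 = 0$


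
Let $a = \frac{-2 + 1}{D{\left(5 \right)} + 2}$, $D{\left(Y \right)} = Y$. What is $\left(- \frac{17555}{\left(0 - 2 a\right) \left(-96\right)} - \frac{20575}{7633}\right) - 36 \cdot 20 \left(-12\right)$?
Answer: $\frac{13596261845}{1465536} \approx 9277.3$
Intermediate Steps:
$a = - \frac{1}{7}$ ($a = \frac{-2 + 1}{5 + 2} = - \frac{1}{7} \approx -0.14286$)
$\left(- \frac{17555}{\left(0 - 2 a\right) \left(-96\right)} - \frac{20575}{7633}\right) - 36 \cdot 20 \left(-12\right) = \left(- \frac{17555}{\left(0 - - \frac{2}{7}\right) \left(-96\right)} - \frac{20575}{7633}\right) - 36 \cdot 20 \left(-12\right) = \left(- \frac{17555}{\left(0 + \frac{2}{7}\right) \left(-96\right)} - \frac{20575}{7633}\right) - 720 \left(-12\right) = \left(- \frac{17555}{\frac{2}{7} \left(-96\right)} - \frac{20575}{7633}\right) - -8640 = \left(- \frac{17555}{- \frac{192}{7}} - \frac{20575}{7633}\right) + 8640 = \left(\left(-17555\right) \left(- \frac{7}{192}\right) - \frac{20575}{7633}\right) + 8640 = \left(\frac{122885}{192} - \frac{20575}{7633}\right) + 8640 = \frac{934030805}{1465536} + 8640 = \frac{13596261845}{1465536}$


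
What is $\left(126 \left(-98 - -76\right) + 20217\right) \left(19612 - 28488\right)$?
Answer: $-154841820$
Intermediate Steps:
$\left(126 \left(-98 - -76\right) + 20217\right) \left(19612 - 28488\right) = \left(126 \left(-98 + 76\right) + 20217\right) \left(-8876\right) = \left(126 \left(-22\right) + 20217\right) \left(-8876\right) = \left(-2772 + 20217\right) \left(-8876\right) = 17445 \left(-8876\right) = -154841820$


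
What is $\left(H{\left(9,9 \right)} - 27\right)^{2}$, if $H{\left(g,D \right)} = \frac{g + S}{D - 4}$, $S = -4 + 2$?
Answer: $\frac{16384}{25} \approx 655.36$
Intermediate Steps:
$S = -2$
$H{\left(g,D \right)} = \frac{-2 + g}{-4 + D}$ ($H{\left(g,D \right)} = \frac{g - 2}{D - 4} = \frac{-2 + g}{-4 + D}$)
$\left(H{\left(9,9 \right)} - 27\right)^{2} = \left(\frac{-2 + 9}{-4 + 9} - 27\right)^{2} = \left(\frac{1}{5} \cdot 7 - 27\right)^{2} = \left(\frac{7}{5} - 27\right)^{2} = \left(- \frac{128}{5}\right)^{2} = \frac{16384}{25}$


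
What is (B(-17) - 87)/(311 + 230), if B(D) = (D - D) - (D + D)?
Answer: -53/541 ≈ -0.097967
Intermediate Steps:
B(D) = -2*D (B(D) = 0 - 2*D = -2*D)
(B(-17) - 87)/(311 + 230) = (-2*(-17) - 87)/(311 + 230) = (34 - 87)/541 = -53*1/541 = -53/541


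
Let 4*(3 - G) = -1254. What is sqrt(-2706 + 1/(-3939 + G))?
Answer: 2*I*sqrt(3945500615)/2415 ≈ 52.019*I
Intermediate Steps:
G = 633/2 (G = 3 - 1/4*(-1254) = 3 + 627/2 = 633/2 ≈ 316.50)
sqrt(-2706 + 1/(-3939 + G)) = sqrt(-2706 + 1/(-3939 + 633/2)) = sqrt(-2706 + 1/(-7245/2)) = sqrt(-2706 - 2/7245) = sqrt(-19604972/7245) = 2*I*sqrt(3945500615)/2415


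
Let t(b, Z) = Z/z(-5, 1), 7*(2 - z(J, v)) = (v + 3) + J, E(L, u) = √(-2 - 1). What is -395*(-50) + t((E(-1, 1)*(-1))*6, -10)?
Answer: 59236/3 ≈ 19745.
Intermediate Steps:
E(L, u) = I*√3 (E(L, u) = √(-3) = I*√3)
z(J, v) = 11/7 - J/7 - v/7 (z(J, v) = 2 - ((v + 3) + J)/7 = 2 - ((3 + v) + J)/7 = 2 - (3 + J + v)/7 = 2 + (-3/7 - J/7 - v/7) = 11/7 - J/7 - v/7)
t(b, Z) = 7*Z/15 (t(b, Z) = Z/(11/7 - ⅐*(-5) - ⅐*1) = Z/(11/7 + 5/7 - ⅐) = Z/(15/7) = Z*(7/15) = 7*Z/15)
-395*(-50) + t((E(-1, 1)*(-1))*6, -10) = -395*(-50) + (7/15)*(-10) = 19750 - 14/3 = 59236/3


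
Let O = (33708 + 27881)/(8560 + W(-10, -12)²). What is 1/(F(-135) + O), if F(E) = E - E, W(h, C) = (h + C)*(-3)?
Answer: 12916/61589 ≈ 0.20971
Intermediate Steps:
W(h, C) = -3*C - 3*h (W(h, C) = (C + h)*(-3) = -3*C - 3*h)
F(E) = 0
O = 61589/12916 (O = (33708 + 27881)/(8560 + (-3*(-12) - 3*(-10))²) = 61589/(8560 + (36 + 30)²) = 61589/(8560 + 66²) = 61589/(8560 + 4356) = 61589/12916 ≈ 4.7684)
1/(F(-135) + O) = 1/(0 + 61589/12916) = 1/(61589/12916) = 12916/61589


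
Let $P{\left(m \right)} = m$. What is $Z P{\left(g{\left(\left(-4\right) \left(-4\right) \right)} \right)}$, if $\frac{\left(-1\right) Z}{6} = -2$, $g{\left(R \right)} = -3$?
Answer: $-36$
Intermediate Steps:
$Z = 12$ ($Z = \left(-6\right) \left(-2\right) = 12$)
$Z P{\left(g{\left(\left(-4\right) \left(-4\right) \right)} \right)} = 12 \left(-3\right) = -36$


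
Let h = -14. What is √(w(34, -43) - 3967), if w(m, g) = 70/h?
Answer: 2*I*√993 ≈ 63.024*I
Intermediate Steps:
w(m, g) = -5 (w(m, g) = 70/(-14) = 70*(-1/14) = -5)
√(w(34, -43) - 3967) = √(-5 - 3967) = √(-3972) = 2*I*√993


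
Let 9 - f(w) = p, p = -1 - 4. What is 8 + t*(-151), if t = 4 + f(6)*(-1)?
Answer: 1518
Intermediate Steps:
p = -5
f(w) = 14 (f(w) = 9 - 1*(-5) = 9 + 5 = 14)
t = -10 (t = 4 + 14*(-1) = 4 - 14 = -10)
8 + t*(-151) = 8 - 10*(-151) = 8 + 1510 = 1518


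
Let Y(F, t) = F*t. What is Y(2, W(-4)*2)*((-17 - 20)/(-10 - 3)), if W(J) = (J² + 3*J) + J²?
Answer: 2960/13 ≈ 227.69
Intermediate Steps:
W(J) = 2*J² + 3*J
Y(2, W(-4)*2)*((-17 - 20)/(-10 - 3)) = (2*(-4*(3 + 2*(-4))*2))*((-17 - 20)/(-10 - 3)) = (2*(-4*(3 - 8)*2))*(-37/(-13)) = (2*(-4*(-5)*2))*(-37*(-1/13)) = (2*(20*2))*(37/13) = (2*40)*(37/13) = 80*(37/13) = 2960/13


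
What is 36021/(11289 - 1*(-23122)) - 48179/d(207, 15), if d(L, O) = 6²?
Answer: -1656590813/1238796 ≈ -1337.3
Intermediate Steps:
d(L, O) = 36
36021/(11289 - 1*(-23122)) - 48179/d(207, 15) = 36021/(11289 - 1*(-23122)) - 48179/36 = 36021/(11289 + 23122) - 48179*1/36 = 36021/34411 - 48179/36 = -1656590813/1238796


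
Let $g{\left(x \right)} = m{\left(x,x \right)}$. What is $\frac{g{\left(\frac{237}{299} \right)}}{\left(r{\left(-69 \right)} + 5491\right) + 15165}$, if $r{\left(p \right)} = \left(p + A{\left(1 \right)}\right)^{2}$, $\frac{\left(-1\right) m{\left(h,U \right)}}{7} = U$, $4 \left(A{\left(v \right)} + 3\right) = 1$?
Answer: $- \frac{26544}{123446635} \approx -0.00021502$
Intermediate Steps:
$A{\left(v \right)} = - \frac{11}{4}$ ($A{\left(v \right)} = -3 + \frac{1}{4} \cdot 1 = -3 + \frac{1}{4} = - \frac{11}{4}$)
$m{\left(h,U \right)} = - 7 U$
$r{\left(p \right)} = \left(- \frac{11}{4} + p\right)^{2}$ ($r{\left(p \right)} = \left(p - \frac{11}{4}\right)^{2} = \left(- \frac{11}{4} + p\right)^{2}$)
$g{\left(x \right)} = - 7 x$
$\frac{g{\left(\frac{237}{299} \right)}}{\left(r{\left(-69 \right)} + 5491\right) + 15165} = \frac{\left(-7\right) \frac{237}{299}}{\left(\frac{\left(-11 + 4 \left(-69\right)\right)^{2}}{16} + 5491\right) + 15165} = \frac{\left(-7\right) 237 \cdot \frac{1}{299}}{\left(\frac{\left(-11 - 276\right)^{2}}{16} + 5491\right) + 15165} = \frac{\left(-7\right) \frac{237}{299}}{\left(\frac{\left(-287\right)^{2}}{16} + 5491\right) + 15165} = - \frac{1659}{299 \left(\left(\frac{1}{16} \cdot 82369 + 5491\right) + 15165\right)} = - \frac{1659}{299 \left(\left(\frac{82369}{16} + 5491\right) + 15165\right)} = - \frac{1659}{299 \left(\frac{170225}{16} + 15165\right)} = - \frac{1659}{299 \cdot \frac{412865}{16}} = \left(- \frac{1659}{299}\right) \frac{16}{412865} = - \frac{26544}{123446635}$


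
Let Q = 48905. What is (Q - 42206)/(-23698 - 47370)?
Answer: -6699/71068 ≈ -0.094262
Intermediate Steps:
(Q - 42206)/(-23698 - 47370) = (48905 - 42206)/(-23698 - 47370) = 6699/(-71068) = 6699*(-1/71068) = -6699/71068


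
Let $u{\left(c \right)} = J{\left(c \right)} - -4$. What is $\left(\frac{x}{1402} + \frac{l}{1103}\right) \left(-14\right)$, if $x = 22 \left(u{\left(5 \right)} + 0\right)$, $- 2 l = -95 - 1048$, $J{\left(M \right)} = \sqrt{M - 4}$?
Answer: $- \frac{6458011}{773203} \approx -8.3523$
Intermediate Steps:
$J{\left(M \right)} = \sqrt{-4 + M}$
$l = \frac{1143}{2}$ ($l = - \frac{-95 - 1048}{2} = \left(- \frac{1}{2}\right) \left(-1143\right) = \frac{1143}{2} \approx 571.5$)
$u{\left(c \right)} = 4 + \sqrt{-4 + c}$ ($u{\left(c \right)} = \sqrt{-4 + c} - -4 = \sqrt{-4 + c} + 4 = 4 + \sqrt{-4 + c}$)
$x = 110$ ($x = 22 \left(\left(4 + \sqrt{-4 + 5}\right) + 0\right) = 22 \left(\left(4 + \sqrt{1}\right) + 0\right) = 22 \left(\left(4 + 1\right) + 0\right) = 22 \left(5 + 0\right) = 22 \cdot 5 = 110$)
$\left(\frac{x}{1402} + \frac{l}{1103}\right) \left(-14\right) = \left(\frac{110}{1402} + \frac{1143}{2 \cdot 1103}\right) \left(-14\right) = \left(110 \cdot \frac{1}{1402} + \frac{1143}{2} \cdot \frac{1}{1103}\right) \left(-14\right) = \left(\frac{55}{701} + \frac{1143}{2206}\right) \left(-14\right) = \frac{922573}{1546406} \left(-14\right) = - \frac{6458011}{773203}$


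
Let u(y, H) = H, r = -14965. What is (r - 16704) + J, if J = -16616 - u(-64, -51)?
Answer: -48234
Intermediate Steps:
J = -16565 (J = -16616 - 1*(-51) = -16616 + 51 = -16565)
(r - 16704) + J = (-14965 - 16704) - 16565 = -31669 - 16565 = -48234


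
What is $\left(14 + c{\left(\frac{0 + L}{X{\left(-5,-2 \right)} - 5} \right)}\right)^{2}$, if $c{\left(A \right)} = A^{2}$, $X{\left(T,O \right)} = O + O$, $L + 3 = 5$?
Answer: $\frac{1295044}{6561} \approx 197.39$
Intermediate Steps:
$L = 2$ ($L = -3 + 5 = 2$)
$X{\left(T,O \right)} = 2 O$
$\left(14 + c{\left(\frac{0 + L}{X{\left(-5,-2 \right)} - 5} \right)}\right)^{2} = \left(14 + \left(\frac{0 + 2}{2 \left(-2\right) - 5}\right)^{2}\right)^{2} = \left(14 + \left(\frac{2}{-4 - 5}\right)^{2}\right)^{2} = \left(14 + \left(\frac{2}{-9}\right)^{2}\right)^{2} = \left(14 + \left(2 \left(- \frac{1}{9}\right)\right)^{2}\right)^{2} = \left(14 + \left(- \frac{2}{9}\right)^{2}\right)^{2} = \left(14 + \frac{4}{81}\right)^{2} = \left(\frac{1138}{81}\right)^{2} = \frac{1295044}{6561}$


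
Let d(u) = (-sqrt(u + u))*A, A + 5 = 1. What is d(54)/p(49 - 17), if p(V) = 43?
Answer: 24*sqrt(3)/43 ≈ 0.96673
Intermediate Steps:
A = -4 (A = -5 + 1 = -4)
d(u) = 4*sqrt(2)*sqrt(u) (d(u) = -sqrt(u + u)*(-4) = -sqrt(2*u)*(-4) = -sqrt(2)*sqrt(u)*(-4) = 4*sqrt(2)*sqrt(u))
d(54)/p(49 - 17) = (4*sqrt(2)*sqrt(54))/43 = (4*sqrt(2)*(3*sqrt(6)))*(1/43) = (24*sqrt(3))*(1/43) = 24*sqrt(3)/43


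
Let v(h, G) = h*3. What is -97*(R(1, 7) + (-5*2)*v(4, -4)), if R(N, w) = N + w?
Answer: 10864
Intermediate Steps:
v(h, G) = 3*h
-97*(R(1, 7) + (-5*2)*v(4, -4)) = -97*((1 + 7) + (-5*2)*(3*4)) = -97*(8 - 10*12) = -97*(8 - 120) = -97*(-112) = 10864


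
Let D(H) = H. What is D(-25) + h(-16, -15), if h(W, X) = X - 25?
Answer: -65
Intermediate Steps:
h(W, X) = -25 + X
D(-25) + h(-16, -15) = -25 + (-25 - 15) = -25 - 40 = -65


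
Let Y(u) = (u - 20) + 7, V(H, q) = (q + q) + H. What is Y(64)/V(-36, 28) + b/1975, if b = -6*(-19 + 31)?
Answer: 19857/7900 ≈ 2.5135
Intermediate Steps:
V(H, q) = H + 2*q (V(H, q) = 2*q + H = H + 2*q)
b = -72 (b = -6*12 = -72)
Y(u) = -13 + u (Y(u) = (-20 + u) + 7 = -13 + u)
Y(64)/V(-36, 28) + b/1975 = (-13 + 64)/(-36 + 2*28) - 72/1975 = 51/(-36 + 56) - 72*1/1975 = 51/20 - 72/1975 = 19857/7900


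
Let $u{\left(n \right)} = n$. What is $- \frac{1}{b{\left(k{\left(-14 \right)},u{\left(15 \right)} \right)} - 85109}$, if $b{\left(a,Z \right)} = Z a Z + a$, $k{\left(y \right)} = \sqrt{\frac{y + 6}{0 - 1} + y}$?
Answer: $\frac{85109}{7243848337} + \frac{226 i \sqrt{6}}{7243848337} \approx 1.1749 \cdot 10^{-5} + 7.6421 \cdot 10^{-8} i$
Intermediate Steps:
$k{\left(y \right)} = i \sqrt{6}$ ($k{\left(y \right)} = \sqrt{\frac{6 + y}{-1} + y} = \sqrt{\left(6 + y\right) \left(-1\right) + y} = \sqrt{\left(-6 - y\right) + y} = \sqrt{-6} = i \sqrt{6}$)
$b{\left(a,Z \right)} = a + a Z^{2}$ ($b{\left(a,Z \right)} = a Z^{2} + a = a + a Z^{2}$)
$- \frac{1}{b{\left(k{\left(-14 \right)},u{\left(15 \right)} \right)} - 85109} = - \frac{1}{i \sqrt{6} \left(1 + 15^{2}\right) - 85109} = - \frac{1}{i \sqrt{6} \left(1 + 225\right) - 85109} = - \frac{1}{i \sqrt{6} \cdot 226 - 85109} = - \frac{1}{226 i \sqrt{6} - 85109} = - \frac{1}{-85109 + 226 i \sqrt{6}}$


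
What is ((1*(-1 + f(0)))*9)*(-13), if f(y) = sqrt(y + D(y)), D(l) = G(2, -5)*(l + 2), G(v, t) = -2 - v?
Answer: 117 - 234*I*sqrt(2) ≈ 117.0 - 330.93*I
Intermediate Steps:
D(l) = -8 - 4*l (D(l) = (-2 - 1*2)*(l + 2) = (-2 - 2)*(2 + l) = -4*(2 + l) = -8 - 4*l)
f(y) = sqrt(-8 - 3*y) (f(y) = sqrt(y + (-8 - 4*y)) = sqrt(-8 - 3*y))
((1*(-1 + f(0)))*9)*(-13) = ((1*(-1 + sqrt(-8 - 3*0)))*9)*(-13) = ((1*(-1 + sqrt(-8 + 0)))*9)*(-13) = ((1*(-1 + sqrt(-8)))*9)*(-13) = ((1*(-1 + 2*I*sqrt(2)))*9)*(-13) = ((-1 + 2*I*sqrt(2))*9)*(-13) = (-9 + 18*I*sqrt(2))*(-13) = 117 - 234*I*sqrt(2)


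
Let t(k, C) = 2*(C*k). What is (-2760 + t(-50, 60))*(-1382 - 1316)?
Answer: 23634480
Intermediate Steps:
t(k, C) = 2*C*k
(-2760 + t(-50, 60))*(-1382 - 1316) = (-2760 + 2*60*(-50))*(-1382 - 1316) = (-2760 - 6000)*(-2698) = -8760*(-2698) = 23634480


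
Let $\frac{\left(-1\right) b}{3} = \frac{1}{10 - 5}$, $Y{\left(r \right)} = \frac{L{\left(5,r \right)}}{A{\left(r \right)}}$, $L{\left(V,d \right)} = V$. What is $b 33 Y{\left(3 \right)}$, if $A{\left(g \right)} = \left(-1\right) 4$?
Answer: $\frac{99}{4} \approx 24.75$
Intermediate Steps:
$A{\left(g \right)} = -4$
$Y{\left(r \right)} = - \frac{5}{4}$ ($Y{\left(r \right)} = \frac{5}{-4} = 5 \left(- \frac{1}{4}\right) = - \frac{5}{4}$)
$b = - \frac{3}{5}$ ($b = - \frac{3}{10 - 5} = - \frac{3}{5} \approx -0.6$)
$b 33 Y{\left(3 \right)} = \left(- \frac{3}{5}\right) 33 \left(- \frac{5}{4}\right) = \left(- \frac{99}{5}\right) \left(- \frac{5}{4}\right) = \frac{99}{4}$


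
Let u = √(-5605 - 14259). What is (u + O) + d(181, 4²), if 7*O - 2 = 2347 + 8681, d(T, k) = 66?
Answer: 11492/7 + 2*I*√4966 ≈ 1641.7 + 140.94*I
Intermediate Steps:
u = 2*I*√4966 (u = √(-19864) = 2*I*√4966 ≈ 140.94*I)
O = 11030/7 (O = 2/7 + (2347 + 8681)/7 = 2/7 + (⅐)*11028 = 2/7 + 11028/7 = 11030/7 ≈ 1575.7)
(u + O) + d(181, 4²) = (2*I*√4966 + 11030/7) + 66 = (11030/7 + 2*I*√4966) + 66 = 11492/7 + 2*I*√4966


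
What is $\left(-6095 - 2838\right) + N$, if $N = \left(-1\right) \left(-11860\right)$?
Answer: $2927$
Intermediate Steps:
$N = 11860$
$\left(-6095 - 2838\right) + N = \left(-6095 - 2838\right) + 11860 = -8933 + 11860 = 2927$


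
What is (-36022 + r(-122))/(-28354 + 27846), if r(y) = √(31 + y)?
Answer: 18011/254 - I*√91/508 ≈ 70.909 - 0.018778*I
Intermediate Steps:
(-36022 + r(-122))/(-28354 + 27846) = (-36022 + √(31 - 122))/(-28354 + 27846) = (-36022 + √(-91))/(-508) = (-36022 + I*√91)*(-1/508) = 18011/254 - I*√91/508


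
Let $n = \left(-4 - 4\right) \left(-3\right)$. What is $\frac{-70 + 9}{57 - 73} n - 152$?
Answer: $- \frac{121}{2} \approx -60.5$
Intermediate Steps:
$n = 24$ ($n = \left(-4 - 4\right) \left(-3\right) = \left(-8\right) \left(-3\right) = 24$)
$\frac{-70 + 9}{57 - 73} n - 152 = \frac{-70 + 9}{57 - 73} \cdot 24 - 152 = - \frac{61}{-16} \cdot 24 - 152 = \left(-61\right) \left(- \frac{1}{16}\right) 24 - 152 = \frac{61}{16} \cdot 24 - 152 = \frac{183}{2} - 152 = - \frac{121}{2}$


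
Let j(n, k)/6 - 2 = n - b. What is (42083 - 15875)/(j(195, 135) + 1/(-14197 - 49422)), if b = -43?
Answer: 238189536/13087337 ≈ 18.200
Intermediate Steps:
j(n, k) = 270 + 6*n (j(n, k) = 12 + 6*(n - 1*(-43)) = 12 + 6*(n + 43) = 12 + 6*(43 + n) = 12 + (258 + 6*n) = 270 + 6*n)
(42083 - 15875)/(j(195, 135) + 1/(-14197 - 49422)) = (42083 - 15875)/((270 + 6*195) + 1/(-14197 - 49422)) = 26208/((270 + 1170) + 1/(-63619)) = 26208/(1440 - 1/63619) = 26208/(91611359/63619) = 26208*(63619/91611359) = 238189536/13087337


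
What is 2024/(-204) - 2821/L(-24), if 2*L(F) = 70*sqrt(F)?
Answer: -506/51 + 403*I*sqrt(6)/60 ≈ -9.9216 + 16.452*I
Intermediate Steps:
L(F) = 35*sqrt(F) (L(F) = (70*sqrt(F))/2 = 35*sqrt(F))
2024/(-204) - 2821/L(-24) = 2024/(-204) - 2821*(-I*sqrt(6)/420) = 2024*(-1/204) - 2821*(-I*sqrt(6)/420) = -506/51 - 2821*(-I*sqrt(6)/420) = -506/51 - (-403)*I*sqrt(6)/60 = -506/51 + 403*I*sqrt(6)/60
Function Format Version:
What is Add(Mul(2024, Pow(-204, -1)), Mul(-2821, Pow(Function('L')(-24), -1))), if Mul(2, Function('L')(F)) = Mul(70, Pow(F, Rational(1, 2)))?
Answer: Add(Rational(-506, 51), Mul(Rational(403, 60), I, Pow(6, Rational(1, 2)))) ≈ Add(-9.9216, Mul(16.452, I))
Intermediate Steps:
Function('L')(F) = Mul(35, Pow(F, Rational(1, 2))) (Function('L')(F) = Mul(Rational(1, 2), Mul(70, Pow(F, Rational(1, 2)))) = Mul(35, Pow(F, Rational(1, 2))))
Add(Mul(2024, Pow(-204, -1)), Mul(-2821, Pow(Function('L')(-24), -1))) = Add(Mul(2024, Pow(-204, -1)), Mul(-2821, Pow(Mul(35, Pow(-24, Rational(1, 2))), -1))) = Add(Mul(2024, Rational(-1, 204)), Mul(-2821, Pow(Mul(35, Mul(2, I, Pow(6, Rational(1, 2)))), -1))) = Add(Rational(-506, 51), Mul(-2821, Pow(Mul(70, I, Pow(6, Rational(1, 2))), -1))) = Add(Rational(-506, 51), Mul(-2821, Mul(Rational(-1, 420), I, Pow(6, Rational(1, 2))))) = Add(Rational(-506, 51), Mul(Rational(403, 60), I, Pow(6, Rational(1, 2))))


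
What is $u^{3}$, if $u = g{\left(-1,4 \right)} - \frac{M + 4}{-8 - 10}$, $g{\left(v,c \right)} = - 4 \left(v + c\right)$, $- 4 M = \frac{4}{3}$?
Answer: $- \frac{258474853}{157464} \approx -1641.5$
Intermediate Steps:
$M = - \frac{1}{3}$ ($M = - \frac{4 \cdot \frac{1}{3}}{4} = \left(- \frac{1}{4}\right) \frac{4}{3} = - \frac{1}{3} \approx -0.33333$)
$g{\left(v,c \right)} = - 4 c - 4 v$ ($g{\left(v,c \right)} = - 4 \left(c + v\right) = - 4 c - 4 v$)
$u = - \frac{637}{54}$ ($u = \left(\left(-4\right) 4 - -4\right) - \frac{- \frac{1}{3} + 4}{-8 - 10} = \left(-16 + 4\right) - \frac{11}{3 \left(-18\right)} = -12 - \frac{11}{3} \left(- \frac{1}{18}\right) = -12 - - \frac{11}{54} = -12 + \frac{11}{54} = - \frac{637}{54} \approx -11.796$)
$u^{3} = \left(- \frac{637}{54}\right)^{3} = - \frac{258474853}{157464}$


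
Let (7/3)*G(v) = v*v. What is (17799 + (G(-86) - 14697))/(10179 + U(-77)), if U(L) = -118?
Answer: 43902/70427 ≈ 0.62337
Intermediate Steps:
G(v) = 3*v²/7 (G(v) = 3*(v*v)/7 = 3*v²/7)
(17799 + (G(-86) - 14697))/(10179 + U(-77)) = (17799 + ((3/7)*(-86)² - 14697))/(10179 - 118) = (17799 + ((3/7)*7396 - 14697))/10061 = (17799 + (22188/7 - 14697))*(1/10061) = (17799 - 80691/7)*(1/10061) = (43902/7)*(1/10061) = 43902/70427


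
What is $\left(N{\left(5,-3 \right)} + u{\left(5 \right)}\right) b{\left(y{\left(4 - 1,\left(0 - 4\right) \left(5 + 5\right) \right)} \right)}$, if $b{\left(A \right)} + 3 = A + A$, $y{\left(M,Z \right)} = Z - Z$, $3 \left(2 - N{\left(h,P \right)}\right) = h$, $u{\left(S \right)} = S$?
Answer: $-16$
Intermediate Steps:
$N{\left(h,P \right)} = 2 - \frac{h}{3}$
$y{\left(M,Z \right)} = 0$
$b{\left(A \right)} = -3 + 2 A$ ($b{\left(A \right)} = -3 + \left(A + A\right) = -3 + 2 A$)
$\left(N{\left(5,-3 \right)} + u{\left(5 \right)}\right) b{\left(y{\left(4 - 1,\left(0 - 4\right) \left(5 + 5\right) \right)} \right)} = \left(\left(2 - \frac{5}{3}\right) + 5\right) \left(-3 + 2 \cdot 0\right) = \left(\left(2 - \frac{5}{3}\right) + 5\right) \left(-3 + 0\right) = \left(\frac{1}{3} + 5\right) \left(-3\right) = \frac{16}{3} \left(-3\right) = -16$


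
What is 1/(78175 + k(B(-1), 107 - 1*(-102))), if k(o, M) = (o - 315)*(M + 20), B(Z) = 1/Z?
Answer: 1/5811 ≈ 0.00017209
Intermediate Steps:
k(o, M) = (-315 + o)*(20 + M)
1/(78175 + k(B(-1), 107 - 1*(-102))) = 1/(78175 + (-6300 - 315*(107 - 1*(-102)) + 20/(-1) + (107 - 1*(-102))/(-1))) = 1/(78175 + (-6300 - 315*(107 + 102) + 20*(-1) + (107 + 102)*(-1))) = 1/(78175 + (-6300 - 315*209 - 20 + 209*(-1))) = 1/(78175 + (-6300 - 65835 - 20 - 209)) = 1/(78175 - 72364) = 1/5811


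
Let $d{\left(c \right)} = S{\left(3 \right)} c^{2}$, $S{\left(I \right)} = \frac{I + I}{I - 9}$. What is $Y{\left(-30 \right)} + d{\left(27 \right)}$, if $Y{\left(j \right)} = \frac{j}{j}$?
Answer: $-728$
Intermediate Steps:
$S{\left(I \right)} = \frac{2 I}{-9 + I}$
$Y{\left(j \right)} = 1$
$d{\left(c \right)} = - c^{2}$ ($d{\left(c \right)} = 2 \cdot 3 \frac{1}{-9 + 3} c^{2} = 2 \cdot 3 \frac{1}{-6} c^{2} = 2 \cdot 3 \left(- \frac{1}{6}\right) c^{2} = - c^{2}$)
$Y{\left(-30 \right)} + d{\left(27 \right)} = 1 - 27^{2} = 1 - 729 = -728$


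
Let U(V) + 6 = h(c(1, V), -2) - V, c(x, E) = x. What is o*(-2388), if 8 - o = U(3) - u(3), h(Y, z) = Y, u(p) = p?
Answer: -45372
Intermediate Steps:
U(V) = -5 - V (U(V) = -6 + (1 - V) = -5 - V)
o = 19 (o = 8 - ((-5 - 1*3) - 1*3) = 8 - ((-5 - 3) - 3) = 8 - (-8 - 3) = 8 - 1*(-11) = 8 + 11 = 19)
o*(-2388) = 19*(-2388) = -45372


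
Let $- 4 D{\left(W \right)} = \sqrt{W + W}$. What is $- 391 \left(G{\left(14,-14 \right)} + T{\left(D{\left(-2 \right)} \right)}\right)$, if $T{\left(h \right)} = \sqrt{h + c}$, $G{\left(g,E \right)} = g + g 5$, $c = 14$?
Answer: $-32844 - \frac{391 \sqrt{56 - 2 i}}{2} \approx -34307.0 + 26.121 i$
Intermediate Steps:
$D{\left(W \right)} = - \frac{\sqrt{2} \sqrt{W}}{4}$ ($D{\left(W \right)} = - \frac{\sqrt{W + W}}{4} = - \frac{\sqrt{2 W}}{4} = - \frac{\sqrt{2} \sqrt{W}}{4}$)
$G{\left(g,E \right)} = 6 g$ ($G{\left(g,E \right)} = g + 5 g = 6 g$)
$T{\left(h \right)} = \sqrt{14 + h}$ ($T{\left(h \right)} = \sqrt{h + 14} = \sqrt{14 + h}$)
$- 391 \left(G{\left(14,-14 \right)} + T{\left(D{\left(-2 \right)} \right)}\right) = - 391 \left(6 \cdot 14 + \sqrt{14 - \frac{\sqrt{2} \sqrt{-2}}{4}}\right) = - 391 \left(84 + \sqrt{14 - \frac{\sqrt{2} i \sqrt{2}}{4}}\right) = - 391 \left(84 + \sqrt{14 - \frac{i}{2}}\right) = -32844 - 391 \sqrt{14 - \frac{i}{2}}$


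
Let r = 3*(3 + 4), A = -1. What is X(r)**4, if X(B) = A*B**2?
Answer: 37822859361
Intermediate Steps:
r = 21 (r = 3*7 = 21)
X(B) = -B**2
X(r)**4 = (-1*21**2)**4 = (-1*441)**4 = (-441)**4 = 37822859361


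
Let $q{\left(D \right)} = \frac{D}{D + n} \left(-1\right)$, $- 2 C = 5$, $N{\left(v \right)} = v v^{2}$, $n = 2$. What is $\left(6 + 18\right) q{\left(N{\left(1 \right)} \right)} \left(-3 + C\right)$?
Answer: $44$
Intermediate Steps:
$N{\left(v \right)} = v^{3}$
$C = - \frac{5}{2}$ ($C = \left(- \frac{1}{2}\right) 5 = - \frac{5}{2} \approx -2.5$)
$q{\left(D \right)} = - \frac{D}{2 + D}$ ($q{\left(D \right)} = \frac{D}{D + 2} \left(-1\right) = \frac{D}{2 + D} \left(-1\right) = - \frac{D}{2 + D}$)
$\left(6 + 18\right) q{\left(N{\left(1 \right)} \right)} \left(-3 + C\right) = \left(6 + 18\right) - \frac{1^{3}}{2 + 1^{3}} \left(-3 - \frac{5}{2}\right) = 24 \left(-1\right) 1 \frac{1}{2 + 1} \left(- \frac{11}{2}\right) = 24 \left(-1\right) 1 \cdot \frac{1}{3} \left(- \frac{11}{2}\right) = 24 \left(\left(- \frac{1}{3}\right) \left(- \frac{11}{2}\right)\right) = 24 \cdot \frac{11}{6} = 44$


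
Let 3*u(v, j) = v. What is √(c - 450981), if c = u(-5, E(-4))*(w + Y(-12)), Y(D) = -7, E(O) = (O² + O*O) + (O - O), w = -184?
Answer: 2*I*√1013991/3 ≈ 671.31*I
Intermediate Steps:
E(O) = 2*O² (E(O) = (O² + O²) + 0 = 2*O² + 0 = 2*O²)
u(v, j) = v/3
c = 955/3 (c = ((⅓)*(-5))*(-184 - 7) = -5/3*(-191) = 955/3 ≈ 318.33)
√(c - 450981) = √(955/3 - 450981) = √(-1351988/3) = 2*I*√1013991/3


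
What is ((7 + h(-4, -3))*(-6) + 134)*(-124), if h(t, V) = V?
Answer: -13640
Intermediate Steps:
((7 + h(-4, -3))*(-6) + 134)*(-124) = ((7 - 3)*(-6) + 134)*(-124) = (4*(-6) + 134)*(-124) = (-24 + 134)*(-124) = 110*(-124) = -13640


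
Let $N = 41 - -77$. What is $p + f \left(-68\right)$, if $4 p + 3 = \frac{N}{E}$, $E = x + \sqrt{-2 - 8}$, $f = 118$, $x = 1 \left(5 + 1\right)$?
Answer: $\frac{- 32099 \sqrt{10} + 192476 i}{4 \left(\sqrt{10} - 6 i\right)} \approx -8020.9 - 2.028 i$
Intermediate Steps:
$N = 118$ ($N = 41 + 77 = 118$)
$x = 6$ ($x = 1 \cdot 6 = 6$)
$E = 6 + i \sqrt{10}$ ($E = 6 + \sqrt{-2 - 8} = 6 + \sqrt{-10} = 6 + i \sqrt{10} \approx 6.0 + 3.1623 i$)
$p = - \frac{3}{4} + \frac{59}{2 \left(6 + i \sqrt{10}\right)}$ ($p = - \frac{3}{4} + \frac{118 \frac{1}{6 + i \sqrt{10}}}{4} = - \frac{3}{4} + \frac{59}{2 \left(6 + i \sqrt{10}\right)} \approx 3.0978 - 2.028 i$)
$p + f \left(-68\right) = \left(\frac{285}{92} - \frac{59 i \sqrt{10}}{92}\right) + 118 \left(-68\right) = \left(\frac{285}{92} - \frac{59 i \sqrt{10}}{92}\right) - 8024 = - \frac{737923}{92} - \frac{59 i \sqrt{10}}{92}$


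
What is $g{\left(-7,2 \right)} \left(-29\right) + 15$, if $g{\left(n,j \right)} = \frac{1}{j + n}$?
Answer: $\frac{104}{5} \approx 20.8$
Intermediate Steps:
$g{\left(-7,2 \right)} \left(-29\right) + 15 = \frac{1}{2 - 7} \left(-29\right) + 15 = \frac{1}{-5} \left(-29\right) + 15 = \left(- \frac{1}{5}\right) \left(-29\right) + 15 = \frac{29}{5} + 15 = \frac{104}{5}$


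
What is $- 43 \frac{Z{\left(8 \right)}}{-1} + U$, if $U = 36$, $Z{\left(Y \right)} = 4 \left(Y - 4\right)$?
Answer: $724$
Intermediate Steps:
$Z{\left(Y \right)} = -16 + 4 Y$ ($Z{\left(Y \right)} = 4 \left(-4 + Y\right) = -16 + 4 Y$)
$- 43 \frac{Z{\left(8 \right)}}{-1} + U = - 43 \frac{-16 + 4 \cdot 8}{-1} + 36 = - 43 \left(-16 + 32\right) \left(-1\right) + 36 = - 43 \cdot 16 \left(-1\right) + 36 = \left(-43\right) \left(-16\right) + 36 = 688 + 36 = 724$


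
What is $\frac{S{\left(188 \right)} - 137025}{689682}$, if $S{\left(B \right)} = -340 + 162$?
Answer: $- \frac{137203}{689682} \approx -0.19894$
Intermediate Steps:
$S{\left(B \right)} = -178$
$\frac{S{\left(188 \right)} - 137025}{689682} = \frac{-178 - 137025}{689682} = \left(-178 - 137025\right) \frac{1}{689682} = \left(-137203\right) \frac{1}{689682} = - \frac{137203}{689682}$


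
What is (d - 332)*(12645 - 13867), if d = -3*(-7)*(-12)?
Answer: 713648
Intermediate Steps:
d = -252 (d = 21*(-12) = -252)
(d - 332)*(12645 - 13867) = (-252 - 332)*(12645 - 13867) = -584*(-1222) = 713648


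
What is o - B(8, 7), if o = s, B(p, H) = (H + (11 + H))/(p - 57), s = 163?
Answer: 8012/49 ≈ 163.51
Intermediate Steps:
B(p, H) = (11 + 2*H)/(-57 + p)
o = 163
o - B(8, 7) = 163 - (11 + 2*7)/(-57 + 8) = 163 - (11 + 14)/(-49) = 163 - (-1)*25/49 = 163 - 1*(-25/49) = 163 + 25/49 = 8012/49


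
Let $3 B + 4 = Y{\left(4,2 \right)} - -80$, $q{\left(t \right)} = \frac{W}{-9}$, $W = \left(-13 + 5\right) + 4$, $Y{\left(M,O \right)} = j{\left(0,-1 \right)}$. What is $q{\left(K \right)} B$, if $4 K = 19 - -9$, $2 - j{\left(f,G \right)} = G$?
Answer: $\frac{316}{27} \approx 11.704$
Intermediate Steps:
$j{\left(f,G \right)} = 2 - G$
$Y{\left(M,O \right)} = 3$ ($Y{\left(M,O \right)} = 2 - -1 = 2 + 1 = 3$)
$W = -4$ ($W = -8 + 4 = -4$)
$K = 7$ ($K = \frac{19 - -9}{4} = \frac{19 + 9}{4} = \frac{1}{4} \cdot 28 = 7$)
$q{\left(t \right)} = \frac{4}{9}$ ($q{\left(t \right)} = - \frac{4}{-9} = \left(-4\right) \left(- \frac{1}{9}\right) = \frac{4}{9}$)
$B = \frac{79}{3}$ ($B = - \frac{4}{3} + \frac{3 - -80}{3} = - \frac{4}{3} + \frac{3 + 80}{3} = - \frac{4}{3} + \frac{1}{3} \cdot 83 = - \frac{4}{3} + \frac{83}{3} = \frac{79}{3} \approx 26.333$)
$q{\left(K \right)} B = \frac{4}{9} \cdot \frac{79}{3} = \frac{316}{27}$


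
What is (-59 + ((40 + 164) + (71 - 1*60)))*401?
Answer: 62556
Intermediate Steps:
(-59 + ((40 + 164) + (71 - 1*60)))*401 = (-59 + (204 + (71 - 60)))*401 = (-59 + (204 + 11))*401 = (-59 + 215)*401 = 156*401 = 62556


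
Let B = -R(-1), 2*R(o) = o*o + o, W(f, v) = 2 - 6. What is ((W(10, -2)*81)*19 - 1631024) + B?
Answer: -1637180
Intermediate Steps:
W(f, v) = -4
R(o) = o/2 + o**2/2 (R(o) = (o*o + o)/2 = (o**2 + o)/2 = (o + o**2)/2 = o/2 + o**2/2)
B = 0 (B = -(-1)*(1 - 1)/2 = -(-1)*0/2 = -1*0 = 0)
((W(10, -2)*81)*19 - 1631024) + B = (-4*81*19 - 1631024) + 0 = (-324*19 - 1631024) + 0 = (-6156 - 1631024) + 0 = -1637180 + 0 = -1637180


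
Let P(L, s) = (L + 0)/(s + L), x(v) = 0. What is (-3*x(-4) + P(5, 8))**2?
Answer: 25/169 ≈ 0.14793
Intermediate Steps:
P(L, s) = L/(L + s)
(-3*x(-4) + P(5, 8))**2 = (-3*0 + 5/(5 + 8))**2 = (0 + 5/13)**2 = (5/13)**2 = 25/169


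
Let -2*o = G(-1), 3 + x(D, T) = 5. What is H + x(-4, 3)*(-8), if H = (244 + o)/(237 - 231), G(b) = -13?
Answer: 103/4 ≈ 25.750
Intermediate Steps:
x(D, T) = 2 (x(D, T) = -3 + 5 = 2)
o = 13/2 (o = -½*(-13) = 13/2 ≈ 6.5000)
H = 167/4 (H = (244 + 13/2)/(237 - 231) = (501/2)/6 = (501/2)*(⅙) = 167/4 ≈ 41.750)
H + x(-4, 3)*(-8) = 167/4 + 2*(-8) = 167/4 - 16 = 103/4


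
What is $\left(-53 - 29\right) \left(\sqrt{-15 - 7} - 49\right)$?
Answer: $4018 - 82 i \sqrt{22} \approx 4018.0 - 384.61 i$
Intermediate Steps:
$\left(-53 - 29\right) \left(\sqrt{-15 - 7} - 49\right) = - 82 \left(\sqrt{-22} - 49\right) = - 82 \left(i \sqrt{22} - 49\right) = - 82 \left(-49 + i \sqrt{22}\right) = 4018 - 82 i \sqrt{22}$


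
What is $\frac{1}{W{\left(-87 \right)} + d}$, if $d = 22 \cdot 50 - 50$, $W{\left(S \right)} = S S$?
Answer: $\frac{1}{8619} \approx 0.00011602$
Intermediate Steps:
$W{\left(S \right)} = S^{2}$
$d = 1050$ ($d = 1100 - 50 = 1050$)
$\frac{1}{W{\left(-87 \right)} + d} = \frac{1}{\left(-87\right)^{2} + 1050} = \frac{1}{7569 + 1050} = \frac{1}{8619}$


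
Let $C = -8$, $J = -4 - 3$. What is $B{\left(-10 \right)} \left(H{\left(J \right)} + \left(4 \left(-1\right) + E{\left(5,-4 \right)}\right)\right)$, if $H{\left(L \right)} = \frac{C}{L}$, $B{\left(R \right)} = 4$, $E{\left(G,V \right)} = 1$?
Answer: $- \frac{52}{7} \approx -7.4286$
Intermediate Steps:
$J = -7$
$H{\left(L \right)} = - \frac{8}{L}$
$B{\left(-10 \right)} \left(H{\left(J \right)} + \left(4 \left(-1\right) + E{\left(5,-4 \right)}\right)\right) = 4 \left(- \frac{8}{-7} + \left(4 \left(-1\right) + 1\right)\right) = 4 \left(\left(-8\right) \left(- \frac{1}{7}\right) + \left(-4 + 1\right)\right) = 4 \left(\frac{8}{7} - 3\right) = 4 \left(- \frac{13}{7}\right) = - \frac{52}{7}$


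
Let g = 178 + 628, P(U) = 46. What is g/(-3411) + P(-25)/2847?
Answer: -712592/3237039 ≈ -0.22014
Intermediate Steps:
g = 806
g/(-3411) + P(-25)/2847 = 806/(-3411) + 46/2847 = 806*(-1/3411) + 46*(1/2847) = -806/3411 + 46/2847 = -712592/3237039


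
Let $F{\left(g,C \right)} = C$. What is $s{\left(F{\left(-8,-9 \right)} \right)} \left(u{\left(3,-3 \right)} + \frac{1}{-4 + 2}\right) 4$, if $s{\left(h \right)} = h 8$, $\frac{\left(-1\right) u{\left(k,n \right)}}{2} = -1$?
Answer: $-432$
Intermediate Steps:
$u{\left(k,n \right)} = 2$ ($u{\left(k,n \right)} = \left(-2\right) \left(-1\right) = 2$)
$s{\left(h \right)} = 8 h$
$s{\left(F{\left(-8,-9 \right)} \right)} \left(u{\left(3,-3 \right)} + \frac{1}{-4 + 2}\right) 4 = 8 \left(-9\right) \left(2 + \frac{1}{-4 + 2}\right) 4 = - 72 \left(2 + \frac{1}{-2}\right) 4 = - 72 \left(2 - \frac{1}{2}\right) 4 = - 72 \cdot \frac{3}{2} \cdot 4 = \left(-72\right) 6 = -432$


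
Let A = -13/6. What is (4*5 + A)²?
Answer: 11449/36 ≈ 318.03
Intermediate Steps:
A = -13/6 (A = (⅙)*(-13) = -13/6 ≈ -2.1667)
(4*5 + A)² = (4*5 - 13/6)² = (20 - 13/6)² = (107/6)² = 11449/36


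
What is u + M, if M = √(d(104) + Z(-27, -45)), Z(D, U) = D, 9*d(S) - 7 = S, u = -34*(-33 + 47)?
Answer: -476 + 2*I*√33/3 ≈ -476.0 + 3.8297*I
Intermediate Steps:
u = -476 (u = -34*14 = -476)
d(S) = 7/9 + S/9
M = 2*I*√33/3 (M = √((7/9 + (⅑)*104) - 27) = √((7/9 + 104/9) - 27) = √(37/3 - 27) = √(-44/3) = 2*I*√33/3 ≈ 3.8297*I)
u + M = -476 + 2*I*√33/3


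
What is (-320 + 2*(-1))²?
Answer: 103684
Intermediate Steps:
(-320 + 2*(-1))² = (-320 - 2)² = (-322)² = 103684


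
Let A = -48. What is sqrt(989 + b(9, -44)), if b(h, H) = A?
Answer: sqrt(941) ≈ 30.676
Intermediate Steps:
b(h, H) = -48
sqrt(989 + b(9, -44)) = sqrt(989 - 48) = sqrt(941)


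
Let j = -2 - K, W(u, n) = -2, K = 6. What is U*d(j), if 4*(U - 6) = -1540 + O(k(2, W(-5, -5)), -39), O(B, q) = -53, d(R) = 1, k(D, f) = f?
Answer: -1569/4 ≈ -392.25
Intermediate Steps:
j = -8 (j = -2 - 1*6 = -2 - 6 = -8)
U = -1569/4 (U = 6 + (-1540 - 53)/4 = 6 + (¼)*(-1593) = 6 - 1593/4 = -1569/4 ≈ -392.25)
U*d(j) = -1569/4*1 = -1569/4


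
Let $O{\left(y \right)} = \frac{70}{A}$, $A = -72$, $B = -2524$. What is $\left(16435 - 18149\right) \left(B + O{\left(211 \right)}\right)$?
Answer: $\frac{77900443}{18} \approx 4.3278 \cdot 10^{6}$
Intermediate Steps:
$O{\left(y \right)} = - \frac{35}{36}$ ($O{\left(y \right)} = \frac{70}{-72} = 70 \left(- \frac{1}{72}\right) = - \frac{35}{36}$)
$\left(16435 - 18149\right) \left(B + O{\left(211 \right)}\right) = \left(16435 - 18149\right) \left(-2524 - \frac{35}{36}\right) = \left(-1714\right) \left(- \frac{90899}{36}\right) = \frac{77900443}{18}$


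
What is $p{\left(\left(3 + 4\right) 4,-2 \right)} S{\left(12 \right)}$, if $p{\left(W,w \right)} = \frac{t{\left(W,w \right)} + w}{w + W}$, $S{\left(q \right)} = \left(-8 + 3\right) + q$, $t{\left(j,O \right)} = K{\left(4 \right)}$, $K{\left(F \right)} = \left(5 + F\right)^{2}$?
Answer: $\frac{553}{26} \approx 21.269$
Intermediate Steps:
$t{\left(j,O \right)} = 81$ ($t{\left(j,O \right)} = \left(5 + 4\right)^{2} = 9^{2} = 81$)
$S{\left(q \right)} = -5 + q$
$p{\left(W,w \right)} = \frac{81 + w}{W + w}$ ($p{\left(W,w \right)} = \frac{81 + w}{w + W} = \frac{81 + w}{W + w}$)
$p{\left(\left(3 + 4\right) 4,-2 \right)} S{\left(12 \right)} = \frac{81 - 2}{\left(3 + 4\right) 4 - 2} \left(-5 + 12\right) = \frac{1}{7 \cdot 4 - 2} \cdot 79 \cdot 7 = \frac{1}{28 - 2} \cdot 79 \cdot 7 = \frac{1}{26} \cdot 79 \cdot 7 = \frac{79}{26} \cdot 7 = \frac{553}{26}$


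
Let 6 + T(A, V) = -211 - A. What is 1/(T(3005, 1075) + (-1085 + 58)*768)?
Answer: -1/791958 ≈ -1.2627e-6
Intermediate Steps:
T(A, V) = -217 - A (T(A, V) = -6 + (-211 - A) = -217 - A)
1/(T(3005, 1075) + (-1085 + 58)*768) = 1/((-217 - 1*3005) + (-1085 + 58)*768) = 1/((-217 - 3005) - 1027*768) = 1/(-3222 - 788736) = 1/(-791958) = -1/791958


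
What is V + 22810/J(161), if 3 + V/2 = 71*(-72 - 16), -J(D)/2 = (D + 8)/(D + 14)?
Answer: -4108713/169 ≈ -24312.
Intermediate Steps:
J(D) = -2*(8 + D)/(14 + D) (J(D) = -2*(D + 8)/(D + 14) = -2*(8 + D)/(14 + D))
V = -12502 (V = -6 + 2*(71*(-72 - 16)) = -6 + 2*(71*(-88)) = -6 + 2*(-6248) = -6 - 12496 = -12502)
V + 22810/J(161) = -12502 + 22810/((2*(-8 - 1*161)/(14 + 161))) = -12502 + 22810/((2*(-8 - 161)/175)) = -12502 + 22810/((2*(1/175)*(-169))) = -12502 + 22810/(-338/175) = -12502 + 22810*(-175/338) = -12502 - 1995875/169 = -4108713/169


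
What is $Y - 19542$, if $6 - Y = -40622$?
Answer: $21086$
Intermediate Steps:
$Y = 40628$ ($Y = 6 - -40622 = 6 + 40622 = 40628$)
$Y - 19542 = 40628 - 19542 = 21086$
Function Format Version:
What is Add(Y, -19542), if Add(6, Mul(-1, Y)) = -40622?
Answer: 21086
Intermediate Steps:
Y = 40628 (Y = Add(6, Mul(-1, -40622)) = Add(6, 40622) = 40628)
Add(Y, -19542) = Add(40628, -19542) = 21086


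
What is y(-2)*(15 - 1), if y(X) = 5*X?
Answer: -140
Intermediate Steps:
y(-2)*(15 - 1) = (5*(-2))*(15 - 1) = -10*14 = -140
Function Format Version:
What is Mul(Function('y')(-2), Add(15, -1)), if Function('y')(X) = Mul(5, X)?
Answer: -140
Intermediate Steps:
Mul(Function('y')(-2), Add(15, -1)) = Mul(Mul(5, -2), Add(15, -1)) = Mul(-10, 14) = -140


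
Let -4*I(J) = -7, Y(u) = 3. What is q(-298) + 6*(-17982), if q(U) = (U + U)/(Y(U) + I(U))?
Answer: -2052332/19 ≈ -1.0802e+5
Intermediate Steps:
I(J) = 7/4 (I(J) = -¼*(-7) = 7/4)
q(U) = 8*U/19 (q(U) = (U + U)/(3 + 7/4) = (2*U)/(19/4) = (2*U)*(4/19) = 8*U/19)
q(-298) + 6*(-17982) = (8/19)*(-298) + 6*(-17982) = -2384/19 - 107892 = -2052332/19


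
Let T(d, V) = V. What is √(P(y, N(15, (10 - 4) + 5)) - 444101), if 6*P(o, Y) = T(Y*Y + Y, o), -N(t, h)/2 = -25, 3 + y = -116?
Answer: 5*I*√639534/6 ≈ 666.42*I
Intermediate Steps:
y = -119 (y = -3 - 116 = -119)
N(t, h) = 50 (N(t, h) = -2*(-25) = 50)
P(o, Y) = o/6
√(P(y, N(15, (10 - 4) + 5)) - 444101) = √((⅙)*(-119) - 444101) = √(-119/6 - 444101) = √(-2664725/6) = 5*I*√639534/6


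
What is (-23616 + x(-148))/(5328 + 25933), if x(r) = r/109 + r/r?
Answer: -2574183/3407449 ≈ -0.75546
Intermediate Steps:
x(r) = 1 + r/109 (x(r) = r*(1/109) + 1 = r/109 + 1 = 1 + r/109)
(-23616 + x(-148))/(5328 + 25933) = (-23616 + (1 + (1/109)*(-148)))/(5328 + 25933) = (-23616 + (1 - 148/109))/31261 = (-23616 - 39/109)*(1/31261) = -2574183/109*1/31261 = -2574183/3407449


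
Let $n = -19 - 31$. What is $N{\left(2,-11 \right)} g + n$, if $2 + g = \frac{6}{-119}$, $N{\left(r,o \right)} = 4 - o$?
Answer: $- \frac{9610}{119} \approx -80.756$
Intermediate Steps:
$n = -50$
$g = - \frac{244}{119}$ ($g = -2 + \frac{6}{-119} = -2 + 6 \left(- \frac{1}{119}\right) = -2 - \frac{6}{119} = - \frac{244}{119} \approx -2.0504$)
$N{\left(2,-11 \right)} g + n = \left(4 - -11\right) \left(- \frac{244}{119}\right) - 50 = \left(4 + 11\right) \left(- \frac{244}{119}\right) - 50 = 15 \left(- \frac{244}{119}\right) - 50 = - \frac{3660}{119} - 50 = - \frac{9610}{119}$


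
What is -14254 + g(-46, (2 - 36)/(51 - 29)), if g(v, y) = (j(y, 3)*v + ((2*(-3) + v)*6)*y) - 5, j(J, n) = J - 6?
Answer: -147727/11 ≈ -13430.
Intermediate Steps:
j(J, n) = -6 + J
g(v, y) = -5 + v*(-6 + y) + y*(-36 + 6*v) (g(v, y) = ((-6 + y)*v + ((2*(-3) + v)*6)*y) - 5 = (v*(-6 + y) + ((-6 + v)*6)*y) - 5 = (v*(-6 + y) + (-36 + 6*v)*y) - 5 = (v*(-6 + y) + y*(-36 + 6*v)) - 5 = -5 + v*(-6 + y) + y*(-36 + 6*v))
-14254 + g(-46, (2 - 36)/(51 - 29)) = -14254 + (-5 - 36*(2 - 36)/(51 - 29) - 6*(-46) + 7*(-46)*((2 - 36)/(51 - 29))) = -14254 + (-5 - (-1224)/22 + 276 + 7*(-46)*(-34/22)) = -14254 + (-5 - (-1224)/22 + 276 + 7*(-46)*(-34*1/22)) = -14254 + (-5 - 36*(-17/11) + 276 + 7*(-46)*(-17/11)) = -14254 + (-5 + 612/11 + 276 + 5474/11) = -14254 + 9067/11 = -147727/11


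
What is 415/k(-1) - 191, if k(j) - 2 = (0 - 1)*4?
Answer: -797/2 ≈ -398.50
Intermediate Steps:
k(j) = -2 (k(j) = 2 + (0 - 1)*4 = 2 - 1*4 = 2 - 4 = -2)
415/k(-1) - 191 = 415/(-2) - 191 = -½*415 - 191 = -415/2 - 191 = -797/2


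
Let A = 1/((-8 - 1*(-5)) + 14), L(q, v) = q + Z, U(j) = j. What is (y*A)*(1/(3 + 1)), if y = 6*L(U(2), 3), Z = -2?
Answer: 0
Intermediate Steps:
L(q, v) = -2 + q (L(q, v) = q - 2 = -2 + q)
y = 0 (y = 6*(-2 + 2) = 6*0 = 0)
A = 1/11 (A = 1/((-8 + 5) + 14) = 1/(-3 + 14) = 1/11 ≈ 0.090909)
(y*A)*(1/(3 + 1)) = (0*(1/11))*(1/(3 + 1)) = 0*(1/4) = 0*(1*(¼)) = 0*(¼) = 0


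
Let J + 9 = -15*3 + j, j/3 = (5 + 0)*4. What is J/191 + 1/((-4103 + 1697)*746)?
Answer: 10769065/342821316 ≈ 0.031413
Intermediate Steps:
j = 60 (j = 3*((5 + 0)*4) = 3*(5*4) = 3*20 = 60)
J = 6 (J = -9 + (-15*3 + 60) = -9 + (-45 + 60) = -9 + 15 = 6)
J/191 + 1/((-4103 + 1697)*746) = 6/191 + 1/((-4103 + 1697)*746) = 6*(1/191) + (1/746)/(-2406) = 6/191 - 1/2406*1/746 = 6/191 - 1/1794876 = 10769065/342821316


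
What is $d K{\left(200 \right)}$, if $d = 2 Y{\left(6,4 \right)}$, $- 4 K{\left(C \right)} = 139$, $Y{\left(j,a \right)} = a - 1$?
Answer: $- \frac{417}{2} \approx -208.5$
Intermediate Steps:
$Y{\left(j,a \right)} = -1 + a$
$K{\left(C \right)} = - \frac{139}{4}$ ($K{\left(C \right)} = \left(- \frac{1}{4}\right) 139 = - \frac{139}{4}$)
$d = 6$ ($d = 2 \left(-1 + 4\right) = 2 \cdot 3 = 6$)
$d K{\left(200 \right)} = 6 \left(- \frac{139}{4}\right) = - \frac{417}{2}$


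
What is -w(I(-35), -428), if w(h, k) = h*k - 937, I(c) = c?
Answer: -14043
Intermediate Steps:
w(h, k) = -937 + h*k
-w(I(-35), -428) = -(-937 - 35*(-428)) = -(-937 + 14980) = -1*14043 = -14043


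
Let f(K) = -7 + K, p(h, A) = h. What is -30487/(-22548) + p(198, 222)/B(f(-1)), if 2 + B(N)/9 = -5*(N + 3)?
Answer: 1197257/518604 ≈ 2.3086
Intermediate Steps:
B(N) = -153 - 45*N (B(N) = -18 + 9*(-5*(N + 3)) = -18 + 9*(-5*(3 + N)) = -18 + 9*(-15 - 5*N) = -18 + (-135 - 45*N) = -153 - 45*N)
-30487/(-22548) + p(198, 222)/B(f(-1)) = -30487/(-22548) + 198/(-153 - 45*(-7 - 1)) = -30487*(-1/22548) + 198/(-153 - 45*(-8)) = 30487/22548 + 198/(-153 + 360) = 30487/22548 + 198/207 = 30487/22548 + 198*(1/207) = 30487/22548 + 22/23 = 1197257/518604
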